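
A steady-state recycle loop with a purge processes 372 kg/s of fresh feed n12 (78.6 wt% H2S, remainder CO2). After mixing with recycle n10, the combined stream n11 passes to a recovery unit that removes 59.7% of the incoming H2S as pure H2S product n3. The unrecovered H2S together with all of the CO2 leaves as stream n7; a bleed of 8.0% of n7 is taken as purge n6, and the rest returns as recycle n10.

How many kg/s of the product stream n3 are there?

277.4 kg/s

H2S in n11: m_A = 372×0.786 + (1−0.080)·(1−0.597)·m_A, so m_A = 292.39/0.6292 = 464.67 kg/s.
Product n3 = 0.597×464.67 = 277.41 kg/s.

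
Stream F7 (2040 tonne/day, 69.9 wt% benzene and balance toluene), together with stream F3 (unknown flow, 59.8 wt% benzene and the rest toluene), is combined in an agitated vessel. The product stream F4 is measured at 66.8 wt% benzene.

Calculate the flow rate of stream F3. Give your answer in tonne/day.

Let F3 be the unknown flow. Total out = 2040 + F3.
benzene balance: 1426 + 0.598·F3 = 0.668·(2040 + F3)
(0.598 − 0.668)·F3 = 0.668×2040 − 1426 = -63.24
F3 = -63.24 / -0.070 = 903.43 tonne/day

903.4 tonne/day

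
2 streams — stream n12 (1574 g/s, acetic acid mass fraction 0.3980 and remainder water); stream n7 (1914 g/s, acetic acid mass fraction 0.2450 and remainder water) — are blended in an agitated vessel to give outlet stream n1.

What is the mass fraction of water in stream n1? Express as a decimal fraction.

0.6860

Total flow out = 1574 + 1914 = 3488 g/s.
water in = 1574×0.602 + 1914×0.755 = 2392.6 g/s.
water mass fraction in n1 = 2392.6/3488 = 0.6860.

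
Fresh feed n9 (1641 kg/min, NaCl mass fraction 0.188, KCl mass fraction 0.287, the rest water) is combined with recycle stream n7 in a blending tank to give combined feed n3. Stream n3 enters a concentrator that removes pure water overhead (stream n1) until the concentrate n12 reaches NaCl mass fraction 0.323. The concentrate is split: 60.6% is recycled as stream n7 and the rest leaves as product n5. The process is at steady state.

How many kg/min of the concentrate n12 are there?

2424 kg/min

Overall NaCl balance (none leaves overhead): NaCl in fresh feed = NaCl in product, i.e. 1641×0.188 = (1−0.606)·n12·0.323.
n12 = 308.51/(0.323×0.394) = 2424.2 kg/min.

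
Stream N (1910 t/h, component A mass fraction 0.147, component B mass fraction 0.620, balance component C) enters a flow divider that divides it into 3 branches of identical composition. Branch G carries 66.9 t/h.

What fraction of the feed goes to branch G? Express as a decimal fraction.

0.035

Fraction to G = 66.9/1910 = 0.0350.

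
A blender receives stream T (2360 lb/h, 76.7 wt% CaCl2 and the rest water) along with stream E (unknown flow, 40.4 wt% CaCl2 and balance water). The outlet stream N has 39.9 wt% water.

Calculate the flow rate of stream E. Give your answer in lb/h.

Let E be the unknown flow. Total out = 2360 + E.
water balance: 549.88 + 0.596·E = 0.399·(2360 + E)
(0.596 − 0.399)·E = 0.399×2360 − 549.88 = 391.76
E = 391.76 / 0.197 = 1988.6 lb/h

1989 lb/h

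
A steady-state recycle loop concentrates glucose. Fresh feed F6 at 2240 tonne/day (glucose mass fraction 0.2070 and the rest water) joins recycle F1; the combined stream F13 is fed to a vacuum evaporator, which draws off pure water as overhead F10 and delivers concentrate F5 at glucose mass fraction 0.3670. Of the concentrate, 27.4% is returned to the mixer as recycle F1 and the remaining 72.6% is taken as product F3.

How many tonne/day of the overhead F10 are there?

976.6 tonne/day

Overall glucose balance (none leaves overhead): glucose in fresh feed = glucose in product, i.e. 2240×0.207 = (1−0.274)·F5·0.367.
F5 = 463.68/(0.367×0.726) = 1740.3 tonne/day.
Recycle F1 = 0.274×1740.3 = 476.83 tonne/day.
Combined feed F13 = 2240 + 476.83 = 2716.8 tonne/day.
Overhead F10 = F13 − F5 = 2716.8 − 1740.3 = 976.57 tonne/day.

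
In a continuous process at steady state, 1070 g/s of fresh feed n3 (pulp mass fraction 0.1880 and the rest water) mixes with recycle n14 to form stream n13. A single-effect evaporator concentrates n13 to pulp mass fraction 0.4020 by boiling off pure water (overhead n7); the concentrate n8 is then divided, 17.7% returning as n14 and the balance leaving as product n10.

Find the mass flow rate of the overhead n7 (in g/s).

569.6 g/s

Overall pulp balance (none leaves overhead): pulp in fresh feed = pulp in product, i.e. 1070×0.188 = (1−0.177)·n8·0.402.
n8 = 201.16/(0.402×0.823) = 608.02 g/s.
Recycle n14 = 0.177×608.02 = 107.62 g/s.
Combined feed n13 = 1070 + 107.62 = 1177.6 g/s.
Overhead n7 = n13 − n8 = 1177.6 − 608.02 = 569.6 g/s.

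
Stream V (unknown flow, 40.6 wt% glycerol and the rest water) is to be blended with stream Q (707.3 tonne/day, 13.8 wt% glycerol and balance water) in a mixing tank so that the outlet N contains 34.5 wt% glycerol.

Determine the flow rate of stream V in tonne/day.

Let V be the unknown flow. Total out = 707.3 + V.
glycerol balance: 97.607 + 0.406·V = 0.345·(707.3 + V)
(0.406 − 0.345)·V = 0.345×707.3 − 97.607 = 146.41
V = 146.41 / 0.061 = 2400.2 tonne/day

2400 tonne/day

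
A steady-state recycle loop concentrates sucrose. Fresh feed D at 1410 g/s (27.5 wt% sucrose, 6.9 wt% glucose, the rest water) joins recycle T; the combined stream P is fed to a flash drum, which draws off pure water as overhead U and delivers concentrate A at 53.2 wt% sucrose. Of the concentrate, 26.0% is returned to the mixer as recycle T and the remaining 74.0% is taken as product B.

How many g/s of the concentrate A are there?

Overall sucrose balance (none leaves overhead): sucrose in fresh feed = sucrose in product, i.e. 1410×0.275 = (1−0.260)·A·0.532.
A = 387.75/(0.532×0.740) = 984.94 g/s.

984.9 g/s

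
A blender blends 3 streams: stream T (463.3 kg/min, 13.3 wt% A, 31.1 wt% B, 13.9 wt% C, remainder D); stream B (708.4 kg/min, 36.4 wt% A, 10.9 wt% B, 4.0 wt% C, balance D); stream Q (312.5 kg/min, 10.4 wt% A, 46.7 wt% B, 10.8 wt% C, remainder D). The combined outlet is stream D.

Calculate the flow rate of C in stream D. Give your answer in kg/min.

C out = C in = 463.3×0.139 + 708.4×0.040 + 312.5×0.108 = 126.48 kg/min.

126.5 kg/min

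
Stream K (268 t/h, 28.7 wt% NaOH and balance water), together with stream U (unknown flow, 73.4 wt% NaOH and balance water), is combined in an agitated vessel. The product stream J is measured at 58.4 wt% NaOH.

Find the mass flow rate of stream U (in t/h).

Let U be the unknown flow. Total out = 268 + U.
NaOH balance: 76.916 + 0.734·U = 0.584·(268 + U)
(0.734 − 0.584)·U = 0.584×268 − 76.916 = 79.596
U = 79.596 / 0.150 = 530.64 t/h

530.6 t/h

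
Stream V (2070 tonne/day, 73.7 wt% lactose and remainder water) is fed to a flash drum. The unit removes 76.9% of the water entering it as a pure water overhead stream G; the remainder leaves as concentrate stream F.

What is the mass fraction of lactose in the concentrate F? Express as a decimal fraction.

0.9238

lactose is not removed: 2070×0.737 = 1525.6 tonne/day of lactose enters F.
water entering = 2070×0.263 = 544.41 tonne/day; overhead removed = 0.769×544.41 = 418.65 tonne/day.
Concentrate = 2070 − 418.65 = 1651.3 tonne/day.
Mass fraction = 1525.6/1651.3 = 0.9238.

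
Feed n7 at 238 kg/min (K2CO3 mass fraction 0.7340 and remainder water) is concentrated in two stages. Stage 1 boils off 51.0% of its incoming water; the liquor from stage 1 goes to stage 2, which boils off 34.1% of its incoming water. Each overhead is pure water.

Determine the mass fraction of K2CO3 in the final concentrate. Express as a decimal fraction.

0.8952

water in feed = 238×0.266 = 63.308 kg/min.
After stage 1: water left = (1−0.510)×63.308 = 31.021; stream total = 205.71 kg/min.
After stage 2: water left = (1−0.341)×31.021 = 20.443; final concentrate = 195.13 kg/min.
K2CO3 fraction = 174.69/195.13 = 0.8952.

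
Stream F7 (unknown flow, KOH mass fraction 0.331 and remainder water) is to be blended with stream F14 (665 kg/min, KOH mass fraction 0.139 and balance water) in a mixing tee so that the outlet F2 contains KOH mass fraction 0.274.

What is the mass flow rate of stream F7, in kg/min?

1575 kg/min

Let F7 be the unknown flow. Total out = 665 + F7.
KOH balance: 92.435 + 0.331·F7 = 0.274·(665 + F7)
(0.331 − 0.274)·F7 = 0.274×665 − 92.435 = 89.775
F7 = 89.775 / 0.057 = 1575 kg/min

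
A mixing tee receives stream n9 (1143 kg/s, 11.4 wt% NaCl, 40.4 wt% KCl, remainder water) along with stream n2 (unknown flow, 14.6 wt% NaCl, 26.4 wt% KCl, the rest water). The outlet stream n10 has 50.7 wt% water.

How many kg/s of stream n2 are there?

344.3 kg/s

Let n2 be the unknown flow. Total out = 1143 + n2.
water balance: 550.93 + 0.590·n2 = 0.507·(1143 + n2)
(0.590 − 0.507)·n2 = 0.507×1143 − 550.93 = 28.575
n2 = 28.575 / 0.083 = 344.28 kg/s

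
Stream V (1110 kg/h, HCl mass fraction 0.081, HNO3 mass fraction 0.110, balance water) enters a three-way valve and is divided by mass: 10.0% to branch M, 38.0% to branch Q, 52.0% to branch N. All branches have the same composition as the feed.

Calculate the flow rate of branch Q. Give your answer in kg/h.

421.8 kg/h

Branch Q flow = 0.380×1110 = 421.8 kg/h.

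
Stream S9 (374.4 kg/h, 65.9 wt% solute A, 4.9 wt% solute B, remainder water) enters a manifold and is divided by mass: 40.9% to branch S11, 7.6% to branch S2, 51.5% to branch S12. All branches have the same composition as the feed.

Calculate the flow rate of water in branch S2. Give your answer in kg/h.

Branch S2 total = 0.076×374.4 = 28.454 kg/h.
water in S2 = 0.292×28.454 = 8.3087 kg/h.

8.309 kg/h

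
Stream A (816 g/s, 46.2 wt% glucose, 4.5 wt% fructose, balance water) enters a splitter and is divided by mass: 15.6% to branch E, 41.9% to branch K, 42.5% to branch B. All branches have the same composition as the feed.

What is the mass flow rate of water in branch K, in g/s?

168.6 g/s

Branch K total = 0.419×816 = 341.9 g/s.
water in K = 0.493×341.9 = 168.56 g/s.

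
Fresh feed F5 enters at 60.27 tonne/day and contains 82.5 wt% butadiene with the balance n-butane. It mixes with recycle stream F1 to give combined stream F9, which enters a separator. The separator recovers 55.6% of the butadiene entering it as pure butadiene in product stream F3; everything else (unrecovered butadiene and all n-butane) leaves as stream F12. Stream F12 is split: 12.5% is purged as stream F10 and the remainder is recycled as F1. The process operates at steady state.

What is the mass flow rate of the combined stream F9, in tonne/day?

165.7 tonne/day

n-butane enters only via F5 and leaves only via the purge: 60.27×0.175 = 0.125×(n-butane in F12), and the separator passes all n-butane, so n-butane in F9 = n-butane in F12 = 84.378 tonne/day.
butadiene in F9: m_A = 60.27×0.825 + (1−0.125)·(1−0.556)·m_A, so m_A = 49.723/0.6115 = 81.313 tonne/day.
F9 = 81.313 + 84.378 = 165.69 tonne/day.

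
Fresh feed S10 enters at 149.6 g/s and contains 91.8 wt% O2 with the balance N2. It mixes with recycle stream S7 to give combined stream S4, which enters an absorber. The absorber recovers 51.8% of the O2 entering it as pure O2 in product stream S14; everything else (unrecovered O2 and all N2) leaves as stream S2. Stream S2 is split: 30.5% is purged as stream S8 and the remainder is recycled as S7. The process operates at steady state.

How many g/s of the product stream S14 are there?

107 g/s

O2 in S4: m_A = 149.6×0.918 + (1−0.305)·(1−0.518)·m_A, so m_A = 137.33/0.6650 = 206.51 g/s.
Product S14 = 0.518×206.51 = 106.97 g/s.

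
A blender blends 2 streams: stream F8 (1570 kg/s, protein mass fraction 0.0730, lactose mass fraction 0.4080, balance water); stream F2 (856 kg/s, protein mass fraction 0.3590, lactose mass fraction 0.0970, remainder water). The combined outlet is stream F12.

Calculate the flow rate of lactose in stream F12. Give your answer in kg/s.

723.6 kg/s

lactose out = lactose in = 1570×0.408 + 856×0.097 = 723.59 kg/s.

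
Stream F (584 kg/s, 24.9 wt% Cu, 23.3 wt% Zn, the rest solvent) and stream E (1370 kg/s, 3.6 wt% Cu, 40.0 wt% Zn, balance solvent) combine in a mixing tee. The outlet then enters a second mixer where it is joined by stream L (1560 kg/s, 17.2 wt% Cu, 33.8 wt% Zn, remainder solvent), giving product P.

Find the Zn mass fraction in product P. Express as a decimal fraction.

Overall, product flow = 3514 kg/s.
Zn in = 584×0.233 + 1370×0.400 + 1560×0.338 = 1211.4 kg/s.
Zn fraction in P = 0.345.

0.345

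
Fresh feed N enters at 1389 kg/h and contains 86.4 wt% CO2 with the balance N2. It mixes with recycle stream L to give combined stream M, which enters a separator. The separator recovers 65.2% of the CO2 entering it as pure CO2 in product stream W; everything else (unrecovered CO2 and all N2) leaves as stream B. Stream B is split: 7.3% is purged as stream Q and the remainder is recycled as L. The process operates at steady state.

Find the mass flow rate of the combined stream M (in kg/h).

4359 kg/h

N2 enters only via N and leaves only via the purge: 1389×0.136 = 0.073×(N2 in B), and the separator passes all N2, so N2 in M = N2 in B = 2587.7 kg/h.
CO2 in M: m_A = 1389×0.864 + (1−0.073)·(1−0.652)·m_A, so m_A = 1200.1/0.6774 = 1771.6 kg/h.
M = 1771.6 + 2587.7 = 4359.3 kg/h.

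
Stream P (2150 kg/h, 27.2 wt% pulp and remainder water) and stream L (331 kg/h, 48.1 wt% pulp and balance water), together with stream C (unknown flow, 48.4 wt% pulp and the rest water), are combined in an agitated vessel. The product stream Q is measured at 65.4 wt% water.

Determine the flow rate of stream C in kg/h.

Let C be the unknown flow. Total out = 2481 + C.
water balance: 1737 + 0.516·C = 0.654·(2481 + C)
(0.516 − 0.654)·C = 0.654×2481 − 1737 = -114.41
C = -114.41 / -0.138 = 829.09 kg/h

829.1 kg/h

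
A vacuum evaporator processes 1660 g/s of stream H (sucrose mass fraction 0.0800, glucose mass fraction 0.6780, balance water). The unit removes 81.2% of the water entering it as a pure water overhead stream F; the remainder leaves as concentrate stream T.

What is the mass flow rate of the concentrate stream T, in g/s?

1334 g/s

water entering = 1660×0.242 = 401.72 g/s; overhead removed = 0.812×401.72 = 326.2 g/s.
Concentrate = 1660 − 326.2 = 1333.8 g/s.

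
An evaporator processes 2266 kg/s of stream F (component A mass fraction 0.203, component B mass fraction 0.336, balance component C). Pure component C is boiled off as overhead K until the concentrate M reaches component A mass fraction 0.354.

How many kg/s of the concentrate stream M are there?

component A is conserved: 2266×0.203 = 460 kg/s all reports to the concentrate.
Concentrate = 460/(target fraction) = 1299.4 kg/s.

1299 kg/s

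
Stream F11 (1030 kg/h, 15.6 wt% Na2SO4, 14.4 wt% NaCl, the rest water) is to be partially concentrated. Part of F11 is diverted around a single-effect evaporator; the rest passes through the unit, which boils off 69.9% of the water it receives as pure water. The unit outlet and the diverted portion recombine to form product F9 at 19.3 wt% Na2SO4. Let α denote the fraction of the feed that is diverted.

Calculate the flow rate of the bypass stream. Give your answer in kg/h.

All 1030×0.156 = 160.68 kg/h of Na2SO4 reaches F9, so F9 = 160.68/0.193 = 832.54 kg/h and vapour = 197.46 kg/h.
The evaporator receives (1−α)·1030 of feed at 0.700 water and removes 0.699 of that water:
0.699×0.700×(1−α)×1030 = 197.46
(1−α) = 197.46/503.98 = 0.3918;  α = 0.6082.
Bypass flow = 0.6082×1030 = 626.44 kg/h.

626.4 kg/h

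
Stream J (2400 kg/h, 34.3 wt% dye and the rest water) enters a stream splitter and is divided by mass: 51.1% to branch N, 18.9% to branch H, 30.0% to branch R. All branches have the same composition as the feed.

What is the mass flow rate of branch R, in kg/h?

720 kg/h

Branch R flow = 0.300×2400 = 720 kg/h.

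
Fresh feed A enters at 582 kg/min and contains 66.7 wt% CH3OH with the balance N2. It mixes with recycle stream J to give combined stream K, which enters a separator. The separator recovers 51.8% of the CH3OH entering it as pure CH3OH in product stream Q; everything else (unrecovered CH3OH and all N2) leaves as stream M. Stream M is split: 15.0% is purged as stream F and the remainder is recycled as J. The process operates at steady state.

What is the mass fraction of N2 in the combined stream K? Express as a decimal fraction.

N2 enters only via A and leaves only via the purge: 582×0.333 = 0.150×(N2 in M), and the separator passes all N2, so N2 in K = N2 in M = 1292 kg/min.
CH3OH in K: m_A = 582×0.667 + (1−0.150)·(1−0.518)·m_A, so m_A = 388.19/0.5903 = 657.62 kg/min.
K = 657.62 + 1292 = 1949.7 kg/min.
N2 fraction in K = 1292/1949.7 = 0.6627.

0.6627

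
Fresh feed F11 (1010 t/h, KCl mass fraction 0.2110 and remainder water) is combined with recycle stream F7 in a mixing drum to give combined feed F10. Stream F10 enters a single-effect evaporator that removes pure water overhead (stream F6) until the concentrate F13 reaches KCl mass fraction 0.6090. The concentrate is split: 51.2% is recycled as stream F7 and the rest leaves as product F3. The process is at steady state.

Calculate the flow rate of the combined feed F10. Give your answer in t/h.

1377 t/h

Overall KCl balance (none leaves overhead): KCl in fresh feed = KCl in product, i.e. 1010×0.211 = (1−0.512)·F13·0.609.
F13 = 213.11/(0.609×0.488) = 717.08 t/h.
Recycle F7 = 0.512×717.08 = 367.14 t/h.
Combined feed F10 = 1010 + 367.14 = 1377.1 t/h.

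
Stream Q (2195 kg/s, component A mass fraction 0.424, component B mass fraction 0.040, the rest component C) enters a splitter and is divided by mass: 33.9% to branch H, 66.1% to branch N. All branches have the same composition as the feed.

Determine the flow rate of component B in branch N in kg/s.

58.04 kg/s

Branch N total = 0.661×2195 = 1450.9 kg/s.
component B in N = 0.040×1450.9 = 58.036 kg/s.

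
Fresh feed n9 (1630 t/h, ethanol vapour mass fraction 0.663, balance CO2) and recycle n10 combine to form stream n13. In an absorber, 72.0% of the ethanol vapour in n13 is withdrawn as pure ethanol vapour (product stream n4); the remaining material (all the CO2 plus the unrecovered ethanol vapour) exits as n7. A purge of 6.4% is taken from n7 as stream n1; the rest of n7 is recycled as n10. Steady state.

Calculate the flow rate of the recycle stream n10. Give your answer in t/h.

8417 t/h

CO2 enters only via n9 and leaves only via the purge: 1630×0.337 = 0.064×(CO2 in n7), and the absorber passes all CO2, so CO2 in n13 = CO2 in n7 = 8583 t/h.
ethanol vapour in n13: m_A = 1630×0.663 + (1−0.064)·(1−0.720)·m_A, so m_A = 1080.7/0.7379 = 1464.5 t/h.
n7 = (1−0.720)×1464.5 + 8583 = 8993 t/h.
Recycle n10 = (1−0.064)×8993 = 8417.5 t/h.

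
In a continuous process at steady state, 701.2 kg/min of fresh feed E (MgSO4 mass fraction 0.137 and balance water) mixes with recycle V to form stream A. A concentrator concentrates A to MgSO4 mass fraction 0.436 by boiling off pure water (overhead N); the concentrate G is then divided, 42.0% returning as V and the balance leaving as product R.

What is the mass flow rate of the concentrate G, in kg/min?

379.9 kg/min

Overall MgSO4 balance (none leaves overhead): MgSO4 in fresh feed = MgSO4 in product, i.e. 701.2×0.137 = (1−0.420)·G·0.436.
G = 96.064/(0.436×0.580) = 379.88 kg/min.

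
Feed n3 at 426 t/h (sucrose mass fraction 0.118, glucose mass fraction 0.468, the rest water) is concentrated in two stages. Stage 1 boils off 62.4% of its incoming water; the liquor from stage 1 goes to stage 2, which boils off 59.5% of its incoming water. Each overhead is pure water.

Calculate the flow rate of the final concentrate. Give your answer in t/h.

276.5 t/h

water in feed = 426×0.414 = 176.36 t/h.
After stage 1: water left = (1−0.624)×176.36 = 66.313; stream total = 315.95 t/h.
After stage 2: water left = (1−0.595)×66.313 = 26.857; final concentrate = 276.49 t/h.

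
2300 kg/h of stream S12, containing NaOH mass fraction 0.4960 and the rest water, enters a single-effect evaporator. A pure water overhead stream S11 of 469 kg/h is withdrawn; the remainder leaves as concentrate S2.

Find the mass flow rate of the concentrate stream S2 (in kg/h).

1831 kg/h

Concentrate = 2300 − 469 = 1831 kg/h.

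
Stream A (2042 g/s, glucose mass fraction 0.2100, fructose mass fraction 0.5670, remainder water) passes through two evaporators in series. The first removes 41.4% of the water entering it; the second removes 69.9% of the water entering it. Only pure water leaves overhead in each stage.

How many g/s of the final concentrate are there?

water in feed = 2042×0.223 = 455.37 g/s.
After stage 1: water left = (1−0.414)×455.37 = 266.84; stream total = 1853.5 g/s.
After stage 2: water left = (1−0.699)×266.84 = 80.32; final concentrate = 1667 g/s.

1667 g/s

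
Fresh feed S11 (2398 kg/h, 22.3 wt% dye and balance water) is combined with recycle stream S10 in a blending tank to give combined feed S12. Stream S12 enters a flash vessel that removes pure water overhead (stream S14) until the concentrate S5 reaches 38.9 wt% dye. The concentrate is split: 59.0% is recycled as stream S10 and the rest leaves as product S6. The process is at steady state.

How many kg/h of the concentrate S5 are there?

Overall dye balance (none leaves overhead): dye in fresh feed = dye in product, i.e. 2398×0.223 = (1−0.590)·S5·0.389.
S5 = 534.75/(0.389×0.410) = 3352.9 kg/h.

3353 kg/h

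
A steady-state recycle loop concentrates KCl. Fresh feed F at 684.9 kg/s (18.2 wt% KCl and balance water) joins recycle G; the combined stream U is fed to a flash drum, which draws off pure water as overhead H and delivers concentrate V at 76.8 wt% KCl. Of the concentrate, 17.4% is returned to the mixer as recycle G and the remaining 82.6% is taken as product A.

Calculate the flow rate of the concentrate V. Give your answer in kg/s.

Overall KCl balance (none leaves overhead): KCl in fresh feed = KCl in product, i.e. 684.9×0.182 = (1−0.174)·V·0.768.
V = 124.65/(0.768×0.826) = 196.5 kg/s.

196.5 kg/s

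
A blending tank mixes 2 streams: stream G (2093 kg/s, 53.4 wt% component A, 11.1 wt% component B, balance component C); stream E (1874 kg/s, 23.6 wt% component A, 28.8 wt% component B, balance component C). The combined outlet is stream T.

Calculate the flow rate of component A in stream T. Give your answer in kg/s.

1560 kg/s

component A out = component A in = 2093×0.534 + 1874×0.236 = 1559.9 kg/s.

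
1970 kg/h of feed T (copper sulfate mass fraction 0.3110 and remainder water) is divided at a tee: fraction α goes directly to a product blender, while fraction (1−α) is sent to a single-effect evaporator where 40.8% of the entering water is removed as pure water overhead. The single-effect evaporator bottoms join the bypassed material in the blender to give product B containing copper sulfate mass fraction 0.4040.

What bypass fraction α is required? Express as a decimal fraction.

0.181

All 1970×0.311 = 612.67 kg/h of copper sulfate reaches B, so B = 612.67/0.404 = 1516.5 kg/h and vapour = 453.49 kg/h.
The evaporator receives (1−α)·1970 of feed at 0.689 water and removes 0.408 of that water:
0.408×0.689×(1−α)×1970 = 453.49
(1−α) = 453.49/553.79 = 0.8189;  α = 0.1811.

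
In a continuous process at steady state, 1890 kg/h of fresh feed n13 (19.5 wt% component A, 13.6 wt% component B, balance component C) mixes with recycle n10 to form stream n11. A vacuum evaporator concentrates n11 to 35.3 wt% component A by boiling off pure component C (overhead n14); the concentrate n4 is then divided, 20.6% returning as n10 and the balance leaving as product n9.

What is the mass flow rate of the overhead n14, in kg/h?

Overall component A balance (none leaves overhead): component A in fresh feed = component A in product, i.e. 1890×0.195 = (1−0.206)·n4·0.353.
n4 = 368.55/(0.353×0.794) = 1314.9 kg/h.
Recycle n10 = 0.206×1314.9 = 270.87 kg/h.
Combined feed n11 = 1890 + 270.87 = 2160.9 kg/h.
Overhead n14 = n11 − n4 = 2160.9 − 1314.9 = 845.95 kg/h.

845.9 kg/h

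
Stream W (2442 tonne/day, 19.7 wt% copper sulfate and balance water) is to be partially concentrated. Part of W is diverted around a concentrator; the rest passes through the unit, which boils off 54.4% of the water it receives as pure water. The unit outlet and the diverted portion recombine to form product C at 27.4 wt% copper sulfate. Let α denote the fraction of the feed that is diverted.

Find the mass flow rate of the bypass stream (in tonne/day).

871 tonne/day

All 2442×0.197 = 481.07 tonne/day of copper sulfate reaches C, so C = 481.07/0.274 = 1755.7 tonne/day and vapour = 686.26 tonne/day.
The evaporator receives (1−α)·2442 of feed at 0.803 water and removes 0.544 of that water:
0.544×0.803×(1−α)×2442 = 686.26
(1−α) = 686.26/1066.7 = 0.6433;  α = 0.3567.
Bypass flow = 0.3567×2442 = 871.02 tonne/day.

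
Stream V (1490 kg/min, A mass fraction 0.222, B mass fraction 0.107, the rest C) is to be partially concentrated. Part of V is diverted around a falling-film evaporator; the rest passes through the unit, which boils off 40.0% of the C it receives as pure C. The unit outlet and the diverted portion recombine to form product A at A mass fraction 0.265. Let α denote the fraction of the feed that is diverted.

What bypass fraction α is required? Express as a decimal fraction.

0.395

All 1490×0.222 = 330.78 kg/min of A reaches A, so A = 330.78/0.265 = 1248.2 kg/min and vapour = 241.77 kg/min.
The evaporator receives (1−α)·1490 of feed at 0.671 C and removes 0.400 of that C:
0.400×0.671×(1−α)×1490 = 241.77
(1−α) = 241.77/399.92 = 0.6046;  α = 0.3954.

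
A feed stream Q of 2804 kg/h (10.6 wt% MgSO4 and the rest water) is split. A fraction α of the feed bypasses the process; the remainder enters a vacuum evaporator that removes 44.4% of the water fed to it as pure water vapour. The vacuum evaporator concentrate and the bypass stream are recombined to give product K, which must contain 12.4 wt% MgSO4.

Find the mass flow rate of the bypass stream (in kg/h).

All 2804×0.106 = 297.22 kg/h of MgSO4 reaches K, so K = 297.22/0.124 = 2397 kg/h and vapour = 407.03 kg/h.
The evaporator receives (1−α)·2804 of feed at 0.894 water and removes 0.444 of that water:
0.444×0.894×(1−α)×2804 = 407.03
(1−α) = 407.03/1113 = 0.3657;  α = 0.6343.
Bypass flow = 0.6343×2804 = 1778.6 kg/h.

1779 kg/h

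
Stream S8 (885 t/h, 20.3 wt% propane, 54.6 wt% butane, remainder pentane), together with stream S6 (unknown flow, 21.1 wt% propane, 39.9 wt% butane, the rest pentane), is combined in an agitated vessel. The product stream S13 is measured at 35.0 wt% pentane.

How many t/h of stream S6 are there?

Let S6 be the unknown flow. Total out = 885 + S6.
pentane balance: 222.13 + 0.390·S6 = 0.350·(885 + S6)
(0.390 − 0.350)·S6 = 0.350×885 − 222.13 = 87.615
S6 = 87.615 / 0.040 = 2190.4 t/h

2190 t/h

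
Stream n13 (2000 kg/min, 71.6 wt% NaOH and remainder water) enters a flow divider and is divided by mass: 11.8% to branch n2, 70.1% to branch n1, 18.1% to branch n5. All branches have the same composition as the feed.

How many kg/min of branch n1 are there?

Branch n1 flow = 0.701×2000 = 1402 kg/min.

1402 kg/min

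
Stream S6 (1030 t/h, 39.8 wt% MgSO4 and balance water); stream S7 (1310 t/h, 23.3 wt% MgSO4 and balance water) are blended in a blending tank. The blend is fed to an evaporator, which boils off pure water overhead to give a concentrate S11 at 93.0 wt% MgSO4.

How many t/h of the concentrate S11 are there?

MgSO4 entering = 1030×0.398 + 1310×0.233 = 715.17 t/h.
All MgSO4 reports to S11, so S11 = 715.17/0.930 = 769 t/h.

769 t/h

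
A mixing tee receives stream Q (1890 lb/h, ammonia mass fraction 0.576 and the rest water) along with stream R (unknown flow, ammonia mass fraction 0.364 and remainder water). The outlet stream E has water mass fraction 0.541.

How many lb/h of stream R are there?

Let R be the unknown flow. Total out = 1890 + R.
water balance: 801.36 + 0.636·R = 0.541·(1890 + R)
(0.636 − 0.541)·R = 0.541×1890 − 801.36 = 221.13
R = 221.13 / 0.095 = 2327.7 lb/h

2328 lb/h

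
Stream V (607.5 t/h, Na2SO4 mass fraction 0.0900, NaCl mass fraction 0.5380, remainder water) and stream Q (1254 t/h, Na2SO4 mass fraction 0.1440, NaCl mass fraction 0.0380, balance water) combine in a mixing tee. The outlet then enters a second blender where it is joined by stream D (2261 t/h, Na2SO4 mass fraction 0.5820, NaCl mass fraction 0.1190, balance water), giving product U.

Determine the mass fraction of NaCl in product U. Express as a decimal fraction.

0.1561

Overall, product flow = 4122.5 t/h.
NaCl in = 607.5×0.538 + 1254×0.038 + 2261×0.119 = 643.55 t/h.
NaCl fraction in U = 0.1561.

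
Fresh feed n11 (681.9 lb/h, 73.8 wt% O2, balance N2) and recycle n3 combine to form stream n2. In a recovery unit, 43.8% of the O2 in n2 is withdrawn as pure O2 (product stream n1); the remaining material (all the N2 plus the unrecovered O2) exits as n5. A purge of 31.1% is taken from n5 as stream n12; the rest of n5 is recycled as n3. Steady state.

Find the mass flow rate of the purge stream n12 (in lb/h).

322.2 lb/h

N2 enters only via n11 and leaves only via the purge: 681.9×0.262 = 0.311×(N2 in n5), and the recovery unit passes all N2, so N2 in n2 = N2 in n5 = 574.46 lb/h.
O2 in n2: m_A = 681.9×0.738 + (1−0.311)·(1−0.438)·m_A, so m_A = 503.24/0.6128 = 821.24 lb/h.
n5 = (1−0.438)×821.24 + 574.46 = 1036 lb/h.
Purge n12 = 0.311×1036 = 322.2 lb/h.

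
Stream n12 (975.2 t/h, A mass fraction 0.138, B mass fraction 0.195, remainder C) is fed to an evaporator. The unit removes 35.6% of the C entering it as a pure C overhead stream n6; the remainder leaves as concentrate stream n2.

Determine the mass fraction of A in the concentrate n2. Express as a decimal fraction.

0.181

A is not removed: 975.2×0.138 = 134.58 t/h of A enters n2.
C entering = 975.2×0.667 = 650.46 t/h; overhead removed = 0.356×650.46 = 231.56 t/h.
Concentrate = 975.2 − 231.56 = 743.64 t/h.
Mass fraction = 134.58/743.64 = 0.181.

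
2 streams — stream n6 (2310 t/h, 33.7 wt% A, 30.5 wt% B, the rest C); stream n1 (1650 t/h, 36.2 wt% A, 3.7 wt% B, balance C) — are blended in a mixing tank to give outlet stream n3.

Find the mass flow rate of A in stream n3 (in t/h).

A out = A in = 2310×0.337 + 1650×0.362 = 1375.8 t/h.

1376 t/h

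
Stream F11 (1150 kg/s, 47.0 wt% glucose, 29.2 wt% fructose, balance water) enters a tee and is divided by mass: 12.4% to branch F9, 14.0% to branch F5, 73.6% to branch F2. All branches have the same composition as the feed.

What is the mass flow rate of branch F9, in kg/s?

142.6 kg/s

Branch F9 flow = 0.124×1150 = 142.6 kg/s.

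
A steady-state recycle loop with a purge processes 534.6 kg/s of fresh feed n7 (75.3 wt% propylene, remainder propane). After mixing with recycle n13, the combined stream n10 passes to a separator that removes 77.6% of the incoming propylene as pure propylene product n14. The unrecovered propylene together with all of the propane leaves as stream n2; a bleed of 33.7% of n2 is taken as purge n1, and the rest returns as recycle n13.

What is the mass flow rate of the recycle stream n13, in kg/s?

propane enters only via n7 and leaves only via the purge: 534.6×0.247 = 0.337×(propane in n2), and the separator passes all propane, so propane in n10 = propane in n2 = 391.83 kg/s.
propylene in n10: m_A = 534.6×0.753 + (1−0.337)·(1−0.776)·m_A, so m_A = 402.55/0.8515 = 472.77 kg/s.
n2 = (1−0.776)×472.77 + 391.83 = 497.73 kg/s.
Recycle n13 = (1−0.337)×497.73 = 329.99 kg/s.

330 kg/s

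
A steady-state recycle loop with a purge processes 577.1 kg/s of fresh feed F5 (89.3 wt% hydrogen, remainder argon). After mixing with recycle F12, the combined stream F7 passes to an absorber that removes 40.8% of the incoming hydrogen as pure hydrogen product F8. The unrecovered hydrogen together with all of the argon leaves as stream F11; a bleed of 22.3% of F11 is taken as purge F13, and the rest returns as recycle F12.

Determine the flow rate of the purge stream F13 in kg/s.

argon enters only via F5 and leaves only via the purge: 577.1×0.107 = 0.223×(argon in F11), and the absorber passes all argon, so argon in F7 = argon in F11 = 276.9 kg/s.
hydrogen in F7: m_A = 577.1×0.893 + (1−0.223)·(1−0.408)·m_A, so m_A = 515.35/0.5400 = 954.32 kg/s.
F11 = (1−0.408)×954.32 + 276.9 = 841.86 kg/s.
Purge F13 = 0.223×841.86 = 187.74 kg/s.

187.7 kg/s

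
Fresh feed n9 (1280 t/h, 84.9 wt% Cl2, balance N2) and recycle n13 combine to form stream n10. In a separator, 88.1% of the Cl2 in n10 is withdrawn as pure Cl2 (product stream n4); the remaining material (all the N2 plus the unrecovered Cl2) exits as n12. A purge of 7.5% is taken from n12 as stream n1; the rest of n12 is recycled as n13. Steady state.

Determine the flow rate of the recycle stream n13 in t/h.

N2 enters only via n9 and leaves only via the purge: 1280×0.151 = 0.075×(N2 in n12), and the separator passes all N2, so N2 in n10 = N2 in n12 = 2577.1 t/h.
Cl2 in n10: m_A = 1280×0.849 + (1−0.075)·(1−0.881)·m_A, so m_A = 1086.7/0.8899 = 1221.1 t/h.
n12 = (1−0.881)×1221.1 + 2577.1 = 2722.4 t/h.
Recycle n13 = (1−0.075)×2722.4 = 2518.2 t/h.

2518 t/h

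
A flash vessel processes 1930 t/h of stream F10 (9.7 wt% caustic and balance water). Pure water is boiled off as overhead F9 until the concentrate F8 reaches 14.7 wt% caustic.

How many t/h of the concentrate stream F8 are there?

caustic is conserved: 1930×0.097 = 187.21 t/h all reports to the concentrate.
Concentrate = 187.21/(target fraction) = 1273.5 t/h.

1274 t/h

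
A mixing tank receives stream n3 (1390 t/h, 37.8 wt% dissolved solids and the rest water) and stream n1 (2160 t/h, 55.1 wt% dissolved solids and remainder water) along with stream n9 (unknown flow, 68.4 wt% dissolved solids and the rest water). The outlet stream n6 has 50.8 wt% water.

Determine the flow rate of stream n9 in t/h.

Let n9 be the unknown flow. Total out = 3550 + n9.
water balance: 1834.4 + 0.316·n9 = 0.508·(3550 + n9)
(0.316 − 0.508)·n9 = 0.508×3550 − 1834.4 = -31.02
n9 = -31.02 / -0.192 = 161.56 t/h

161.6 t/h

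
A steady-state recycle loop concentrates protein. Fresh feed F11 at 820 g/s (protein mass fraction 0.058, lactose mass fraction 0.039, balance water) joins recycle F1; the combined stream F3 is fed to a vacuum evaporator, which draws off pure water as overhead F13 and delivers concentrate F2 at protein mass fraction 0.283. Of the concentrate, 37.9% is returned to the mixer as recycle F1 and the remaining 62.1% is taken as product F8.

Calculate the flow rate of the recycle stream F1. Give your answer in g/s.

102.6 g/s

Overall protein balance (none leaves overhead): protein in fresh feed = protein in product, i.e. 820×0.058 = (1−0.379)·F2·0.283.
F2 = 47.56/(0.283×0.621) = 270.62 g/s.
Recycle F1 = 0.379×270.62 = 102.57 g/s.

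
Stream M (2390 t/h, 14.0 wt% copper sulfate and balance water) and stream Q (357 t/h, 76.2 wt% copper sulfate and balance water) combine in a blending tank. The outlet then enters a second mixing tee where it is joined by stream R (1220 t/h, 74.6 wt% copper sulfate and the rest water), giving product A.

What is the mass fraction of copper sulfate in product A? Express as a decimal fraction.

Overall, product flow = 3967 t/h.
copper sulfate in = 2390×0.140 + 357×0.762 + 1220×0.746 = 1516.8 t/h.
copper sulfate fraction in A = 0.382.

0.382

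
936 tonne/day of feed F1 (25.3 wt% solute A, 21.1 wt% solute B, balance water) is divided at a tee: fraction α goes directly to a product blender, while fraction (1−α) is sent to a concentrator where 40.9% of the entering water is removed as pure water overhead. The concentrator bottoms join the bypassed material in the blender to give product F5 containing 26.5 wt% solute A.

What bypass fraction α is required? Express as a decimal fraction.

All 936×0.253 = 236.81 tonne/day of solute A reaches F5, so F5 = 236.81/0.265 = 893.62 tonne/day and vapour = 42.385 tonne/day.
The evaporator receives (1−α)·936 of feed at 0.536 water and removes 0.409 of that water:
0.409×0.536×(1−α)×936 = 42.385
(1−α) = 42.385/205.19 = 0.2066;  α = 0.7934.

0.793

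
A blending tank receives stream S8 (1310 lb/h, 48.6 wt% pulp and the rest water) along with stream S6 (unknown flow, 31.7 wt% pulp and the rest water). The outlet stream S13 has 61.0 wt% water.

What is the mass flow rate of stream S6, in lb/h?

1723 lb/h

Let S6 be the unknown flow. Total out = 1310 + S6.
water balance: 673.34 + 0.683·S6 = 0.610·(1310 + S6)
(0.683 − 0.610)·S6 = 0.610×1310 − 673.34 = 125.76
S6 = 125.76 / 0.073 = 1722.7 lb/h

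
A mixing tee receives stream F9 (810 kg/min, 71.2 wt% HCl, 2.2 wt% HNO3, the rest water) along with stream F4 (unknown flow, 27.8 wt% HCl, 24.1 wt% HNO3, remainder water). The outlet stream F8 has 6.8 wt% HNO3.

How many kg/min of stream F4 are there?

215.4 kg/min

Let F4 be the unknown flow. Total out = 810 + F4.
HNO3 balance: 17.82 + 0.241·F4 = 0.068·(810 + F4)
(0.241 − 0.068)·F4 = 0.068×810 − 17.82 = 37.26
F4 = 37.26 / 0.173 = 215.38 kg/min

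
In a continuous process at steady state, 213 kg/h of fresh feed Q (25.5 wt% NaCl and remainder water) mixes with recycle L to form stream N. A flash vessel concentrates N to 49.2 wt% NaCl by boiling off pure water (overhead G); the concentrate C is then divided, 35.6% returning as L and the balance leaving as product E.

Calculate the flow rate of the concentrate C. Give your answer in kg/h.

Overall NaCl balance (none leaves overhead): NaCl in fresh feed = NaCl in product, i.e. 213×0.255 = (1−0.356)·C·0.492.
C = 54.315/(0.492×0.644) = 171.42 kg/h.

171.4 kg/h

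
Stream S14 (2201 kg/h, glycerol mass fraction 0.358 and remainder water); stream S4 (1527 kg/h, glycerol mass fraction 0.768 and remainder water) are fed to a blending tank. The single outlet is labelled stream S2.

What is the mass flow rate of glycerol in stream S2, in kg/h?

glycerol out = glycerol in = 2201×0.358 + 1527×0.768 = 1960.7 kg/h.

1961 kg/h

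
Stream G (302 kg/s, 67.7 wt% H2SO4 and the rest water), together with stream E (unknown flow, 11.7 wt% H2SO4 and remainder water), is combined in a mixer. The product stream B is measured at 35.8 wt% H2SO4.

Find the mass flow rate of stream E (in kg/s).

399.7 kg/s

Let E be the unknown flow. Total out = 302 + E.
H2SO4 balance: 204.45 + 0.117·E = 0.358·(302 + E)
(0.117 − 0.358)·E = 0.358×302 − 204.45 = -96.338
E = -96.338 / -0.241 = 399.74 kg/s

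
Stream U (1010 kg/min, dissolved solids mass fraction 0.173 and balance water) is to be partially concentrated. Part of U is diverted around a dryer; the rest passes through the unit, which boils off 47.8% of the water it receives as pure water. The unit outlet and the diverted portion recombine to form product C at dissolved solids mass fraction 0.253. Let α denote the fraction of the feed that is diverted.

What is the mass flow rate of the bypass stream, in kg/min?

All 1010×0.173 = 174.73 kg/min of dissolved solids reaches C, so C = 174.73/0.253 = 690.63 kg/min and vapour = 319.37 kg/min.
The evaporator receives (1−α)·1010 of feed at 0.827 water and removes 0.478 of that water:
0.478×0.827×(1−α)×1010 = 319.37
(1−α) = 319.37/399.26 = 0.7999;  α = 0.2001.
Bypass flow = 0.2001×1010 = 202.1 kg/min.

202.1 kg/min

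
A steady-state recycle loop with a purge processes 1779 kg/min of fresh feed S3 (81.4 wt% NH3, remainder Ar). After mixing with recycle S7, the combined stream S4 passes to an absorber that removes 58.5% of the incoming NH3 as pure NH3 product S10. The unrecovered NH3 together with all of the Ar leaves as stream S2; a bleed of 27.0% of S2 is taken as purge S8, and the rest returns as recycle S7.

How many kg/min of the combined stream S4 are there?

3303 kg/min

Ar enters only via S3 and leaves only via the purge: 1779×0.186 = 0.270×(Ar in S2), and the absorber passes all Ar, so Ar in S4 = Ar in S2 = 1225.5 kg/min.
NH3 in S4: m_A = 1779×0.814 + (1−0.270)·(1−0.585)·m_A, so m_A = 1448.1/0.6970 = 2077.5 kg/min.
S4 = 2077.5 + 1225.5 = 3303 kg/min.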